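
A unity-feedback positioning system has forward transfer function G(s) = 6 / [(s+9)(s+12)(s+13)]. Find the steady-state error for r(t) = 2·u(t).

G(s) has no factors of s in the denominator, so the system is type 0.
K_p = lim_{s→0} G(s) = 6 / (9·12·13) = 1/234.
e_ss = 2/(1 + K_p) = 2/(235/234) = 468/235.

468/235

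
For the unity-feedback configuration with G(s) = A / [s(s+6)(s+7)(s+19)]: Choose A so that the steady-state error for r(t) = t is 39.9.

System type = 1 (one pole at s=0).
K_v = lim_{s→0} s·G(s) = A / (6·7·19) = (1/798)·A.
e_ss = 1/K_v = 39.9 ⇒ K_v = 10/399 ⇒ A = (10/399)/(1/798) = 20.

20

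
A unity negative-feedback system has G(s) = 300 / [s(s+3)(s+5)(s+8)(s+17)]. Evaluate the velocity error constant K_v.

One free integrator in G(s): this is a type 1 system.
K_v = lim_{s→0} s·G(s) = 300 / (3·5·8·17) = 5/34.

5/34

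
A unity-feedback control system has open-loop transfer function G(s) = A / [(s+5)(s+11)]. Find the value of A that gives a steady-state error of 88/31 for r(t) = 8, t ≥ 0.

100

The open loop has no poles at the origin → type 0 system.
K_p = lim_{s→0} G(s) = A / (5·11) = (1/55)·A.
e_ss = 8/(1 + K_p) = 88/31 ⇒ 1 + (1/55)·A = 31/11 ⇒ A = 100.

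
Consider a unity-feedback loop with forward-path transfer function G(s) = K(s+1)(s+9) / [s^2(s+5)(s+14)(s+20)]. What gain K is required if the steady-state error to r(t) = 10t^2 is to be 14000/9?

2

Two free integrators in G(s): this is a type 2 system.
K_a = lim_{s→0} s^2·G(s) = K·1·9 / (5·14·20) = (9/1400)·K.
e_ss = 20/K_a = 14000/9 ⇒ K_a = 9/700 ⇒ K = (9/700)/(9/1400) = 2.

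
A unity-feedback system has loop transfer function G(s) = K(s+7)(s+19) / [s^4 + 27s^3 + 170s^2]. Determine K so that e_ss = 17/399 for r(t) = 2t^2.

120

Factoring s^2 from the denominator leaves a polynomial with constant term 170, so the system is type 2.
K_a = lim_{s→0} s^2·G(s) = K·7·19 / 170 = (133/170)·K.
e_ss = 4/K_a = 17/399 ⇒ K_a = 1596/17 ⇒ K = (1596/17)/(133/170) = 120.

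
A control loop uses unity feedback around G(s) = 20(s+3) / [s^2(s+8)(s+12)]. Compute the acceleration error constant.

0.625

Two free integrators in G(s): this is a type 2 system.
K_a = lim_{s→0} s^2·G(s) = 20·3 / (8·12) = 0.625.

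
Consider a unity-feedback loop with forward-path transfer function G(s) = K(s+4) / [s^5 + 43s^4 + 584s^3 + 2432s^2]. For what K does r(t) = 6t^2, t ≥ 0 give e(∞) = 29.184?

250

Factoring s^2 from the denominator leaves a polynomial with constant term 2432, so the system is type 2.
K_a = lim_{s→0} s^2·G(s) = K·4 / 2432 = (1/608)·K.
e_ss = 12/K_a = 29.184 ⇒ K_a = 125/304 ⇒ K = (125/304)/(1/608) = 250.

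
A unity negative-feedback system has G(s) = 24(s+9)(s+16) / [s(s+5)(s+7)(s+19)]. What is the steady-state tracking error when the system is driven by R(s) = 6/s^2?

G(s) has one factor of s in the denominator, so the system is type 1.
K_v = lim_{s→0} s·G(s) = 24·9·16 / (5·7·19) = 3456/665.
e_ss = 6/K_v = 6/(3456/665) = 665/576.

665/576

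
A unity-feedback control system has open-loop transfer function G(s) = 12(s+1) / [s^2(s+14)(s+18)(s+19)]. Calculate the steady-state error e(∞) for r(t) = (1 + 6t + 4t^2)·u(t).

3192

The open loop has two poles at the origin → type 2 system. Taking each input component in turn:
  • 1: tracked with zero error.
  • 6t: tracked with zero error.
  • 4t^2: e_ss = 8/K_a with K_a=1/399 → 3192.
Total e_ss = 3192.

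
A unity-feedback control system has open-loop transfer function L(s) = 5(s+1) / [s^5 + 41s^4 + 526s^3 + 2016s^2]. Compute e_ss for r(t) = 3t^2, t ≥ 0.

2419.2

The denominator has no term below 2016s^2 — 2 poles at s=0, type 2.
K_a = lim_{s→0} s^2·L(s) = 5·1 / 2016 = 5/2016.
r(t) = 3t^2 gives R(s) = 6/s^3.
e_ss = 6/K_a = 6/(5/2016) = 2419.2.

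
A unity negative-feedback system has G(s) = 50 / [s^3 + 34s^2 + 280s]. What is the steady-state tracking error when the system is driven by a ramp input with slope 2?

11.2

The denominator has no term below 280s — 1 pole at s=0, type 1.
K_v = lim_{s→0} s·G(s) = 50 / 280 = 5/28.
e_ss = 2/K_v = 2/(5/28) = 11.2.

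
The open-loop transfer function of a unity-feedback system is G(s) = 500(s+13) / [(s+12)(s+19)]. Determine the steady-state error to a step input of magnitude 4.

114/841

The open loop has no poles at the origin → type 0 system.
K_p = lim_{s→0} G(s) = 500·13 / (12·19) = 1625/57.
e_ss = 4/(1 + K_p) = 4/(1682/57) = 114/841.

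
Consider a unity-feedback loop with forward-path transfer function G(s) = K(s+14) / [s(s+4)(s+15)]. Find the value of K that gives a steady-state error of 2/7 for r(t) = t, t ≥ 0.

G(s) has one factor of s in the denominator, so the system is type 1.
K_v = lim_{s→0} s·G(s) = K·14 / (4·15) = (7/30)·K.
e_ss = 1/K_v = 2/7 ⇒ K_v = 3.5 ⇒ K = 3.5/(7/30) = 15.

15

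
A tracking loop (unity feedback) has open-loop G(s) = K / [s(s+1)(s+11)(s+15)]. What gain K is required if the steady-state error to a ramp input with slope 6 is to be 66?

15

The open loop has one pole at the origin → type 1 system.
K_v = lim_{s→0} s·G(s) = K / (1·11·15) = (1/165)·K.
e_ss = 6/K_v = 66 ⇒ K_v = 1/11 ⇒ K = (1/11)/(1/165) = 15.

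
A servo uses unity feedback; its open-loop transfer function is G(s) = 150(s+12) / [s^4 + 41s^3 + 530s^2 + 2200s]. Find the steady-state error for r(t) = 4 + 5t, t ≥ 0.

Factoring s from the denominator leaves a polynomial with constant term 2200, so the system is type 1. Treating each term separately:
  • 4: tracked with zero error.
  • 5t: e_ss = 5/K_v with K_v=9/11 → 55/9.
Total e_ss = 55/9.

55/9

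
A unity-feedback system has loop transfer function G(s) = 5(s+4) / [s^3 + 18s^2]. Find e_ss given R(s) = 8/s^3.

7.2

Lowest-order denominator term is 18s^2, so the open loop has 2 poles at the origin → type 2 system.
K_a = lim_{s→0} s^2·G(s) = 5·4 / 18 = 10/9.
r(t) = 4t^2 gives R(s) = 8/s^3.
e_ss = 8/K_a = 8/(10/9) = 7.2.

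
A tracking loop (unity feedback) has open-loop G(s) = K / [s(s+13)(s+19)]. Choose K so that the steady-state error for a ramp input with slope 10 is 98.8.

System type = 1 (one pole at s=0).
K_v = lim_{s→0} s·G(s) = K / (13·19) = (1/247)·K.
e_ss = 10/K_v = 98.8 ⇒ K_v = 25/247 ⇒ K = (25/247)/(1/247) = 25.

25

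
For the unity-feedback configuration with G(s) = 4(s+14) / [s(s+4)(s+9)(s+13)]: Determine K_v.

One free integrator in G(s): this is a type 1 system.
K_v = lim_{s→0} s·G(s) = 4·14 / (4·9·13) = 14/117.

14/117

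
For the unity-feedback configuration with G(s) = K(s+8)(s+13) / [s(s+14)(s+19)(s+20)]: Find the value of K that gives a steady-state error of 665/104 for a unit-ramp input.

One free integrator in G(s): this is a type 1 system.
K_v = lim_{s→0} s·G(s) = K·8·13 / (14·19·20) = (13/665)·K.
e_ss = 1/K_v = 665/104 ⇒ K_v = 104/665 ⇒ K = (104/665)/(13/665) = 8.

8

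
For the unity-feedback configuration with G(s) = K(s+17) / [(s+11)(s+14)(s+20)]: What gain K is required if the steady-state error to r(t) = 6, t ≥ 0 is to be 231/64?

120

G(s) has no factors of s in the denominator, so the system is type 0.
K_p = lim_{s→0} G(s) = K·17 / (11·14·20) = (17/3080)·K.
e_ss = 6/(1 + K_p) = 231/64 ⇒ 1 + (17/3080)·K = 128/77 ⇒ K = 120.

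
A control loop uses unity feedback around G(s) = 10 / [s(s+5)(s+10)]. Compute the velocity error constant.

System type = 1 (one pole at s=0).
K_v = lim_{s→0} s·G(s) = 10 / (5·10) = 0.2.

0.2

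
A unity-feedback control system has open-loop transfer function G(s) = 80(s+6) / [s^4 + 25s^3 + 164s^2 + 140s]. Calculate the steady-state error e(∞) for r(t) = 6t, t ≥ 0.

1.75

Lowest-order denominator term is 140s, so the open loop has 1 pole at the origin → type 1 system.
K_v = lim_{s→0} s·G(s) = 80·6 / 140 = 24/7.
e_ss = 6/K_v = 6/(24/7) = 1.75.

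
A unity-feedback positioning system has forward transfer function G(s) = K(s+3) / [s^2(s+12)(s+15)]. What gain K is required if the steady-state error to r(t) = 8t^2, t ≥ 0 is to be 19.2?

50

Two free integrators in G(s): this is a type 2 system.
K_a = lim_{s→0} s^2·G(s) = K·3 / (12·15) = (1/60)·K.
e_ss = 16/K_a = 19.2 ⇒ K_a = 5/6 ⇒ K = (5/6)/(1/60) = 50.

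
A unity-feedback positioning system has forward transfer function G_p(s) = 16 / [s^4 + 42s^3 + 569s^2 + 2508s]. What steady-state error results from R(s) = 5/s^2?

Factoring s from the denominator leaves a polynomial with constant term 2508, so the system is type 1.
K_v = lim_{s→0} s·G_p(s) = 16 / 2508 = 4/627.
e_ss = 5/K_v = 5/(4/627) = 783.75.

783.75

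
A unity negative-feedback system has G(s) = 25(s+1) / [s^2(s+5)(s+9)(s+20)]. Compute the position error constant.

infinity

K_p = lim_{s→0} G(s); with 2 poles at the origin the limit diverges, so K_p = ∞.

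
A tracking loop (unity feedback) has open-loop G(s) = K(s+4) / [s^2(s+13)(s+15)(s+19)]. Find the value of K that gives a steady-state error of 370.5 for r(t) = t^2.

5

System type = 2 (two poles at s=0).
K_a = lim_{s→0} s^2·G(s) = K·4 / (13·15·19) = (4/3705)·K.
e_ss = 2/K_a = 370.5 ⇒ K_a = 4/741 ⇒ K = (4/741)/(4/3705) = 5.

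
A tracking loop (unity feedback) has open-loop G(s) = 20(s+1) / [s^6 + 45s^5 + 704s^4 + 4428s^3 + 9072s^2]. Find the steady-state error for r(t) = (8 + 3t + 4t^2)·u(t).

Lowest-order denominator term is 9072s^2, so the open loop has 2 poles at the origin → type 2 system. Treating each term separately:
  • 8: tracked with zero error.
  • 3t: tracked with zero error.
  • 4t^2: e_ss = 8/K_a with K_a=5/2268 → 3628.8.
Total e_ss = 3628.8.

3628.8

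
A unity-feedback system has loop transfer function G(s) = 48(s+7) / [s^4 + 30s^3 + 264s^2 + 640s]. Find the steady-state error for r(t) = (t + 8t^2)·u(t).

Factoring s from the denominator leaves a polynomial with constant term 640, so the system is type 1. By superposition:
  • t: e_ss = 1/K_v with K_v=0.525 → 40/21.
  • 8t^2: a type-1 system cannot track it, e_ss → ∞.
The unbounded component dominates.

infinity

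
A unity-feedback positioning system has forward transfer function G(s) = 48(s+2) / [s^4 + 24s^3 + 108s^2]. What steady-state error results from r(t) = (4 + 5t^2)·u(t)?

11.25

Lowest-order denominator term is 108s^2, so the open loop has 2 poles at the origin → type 2 system. By superposition:
  • 4: tracked with zero error.
  • 5t^2: e_ss = 10/K_a with K_a=8/9 → 11.25.
Total e_ss = 11.25.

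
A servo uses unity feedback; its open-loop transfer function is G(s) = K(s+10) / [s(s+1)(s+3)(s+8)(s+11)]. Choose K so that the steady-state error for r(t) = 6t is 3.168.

50

One free integrator in G(s): this is a type 1 system.
K_v = lim_{s→0} s·G(s) = K·10 / (1·3·8·11) = (5/132)·K.
e_ss = 6/K_v = 3.168 ⇒ K_v = 125/66 ⇒ K = (125/66)/(5/132) = 50.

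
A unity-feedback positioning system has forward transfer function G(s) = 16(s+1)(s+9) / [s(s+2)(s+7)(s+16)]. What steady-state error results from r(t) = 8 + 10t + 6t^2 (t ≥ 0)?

G(s) has one factor of s in the denominator, so the system is type 1. Taking each input component in turn:
  • 8: tracked with zero error.
  • 10t: e_ss = 10/K_v with K_v=9/14 → 140/9.
  • 6t^2: a type-1 system cannot track it, e_ss → ∞.
The unbounded component dominates.

infinity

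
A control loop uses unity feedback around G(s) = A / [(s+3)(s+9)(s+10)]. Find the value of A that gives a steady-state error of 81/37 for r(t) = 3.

The open loop has no poles at the origin → type 0 system.
K_p = lim_{s→0} G(s) = A / (3·9·10) = (1/270)·A.
e_ss = 3/(1 + K_p) = 81/37 ⇒ 1 + (1/270)·A = 37/27 ⇒ A = 100.

100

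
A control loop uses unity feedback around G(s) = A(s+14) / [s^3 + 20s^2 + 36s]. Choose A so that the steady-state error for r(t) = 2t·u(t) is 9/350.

200

The denominator has no term below 36s — 1 pole at s=0, type 1.
K_v = lim_{s→0} s·G(s) = A·14 / 36 = (7/18)·A.
e_ss = 2/K_v = 9/350 ⇒ K_v = 700/9 ⇒ A = (700/9)/(7/18) = 200.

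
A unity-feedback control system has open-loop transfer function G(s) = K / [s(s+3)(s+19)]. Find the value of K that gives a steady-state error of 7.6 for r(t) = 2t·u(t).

15

G(s) has one factor of s in the denominator, so the system is type 1.
K_v = lim_{s→0} s·G(s) = K / (3·19) = (1/57)·K.
e_ss = 2/K_v = 7.6 ⇒ K_v = 5/19 ⇒ K = (5/19)/(1/57) = 15.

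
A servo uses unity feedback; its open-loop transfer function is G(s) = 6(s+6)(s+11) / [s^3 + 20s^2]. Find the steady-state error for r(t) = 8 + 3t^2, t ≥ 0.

10/33

The denominator has no term below 20s^2 — 2 poles at s=0, type 2. Taking each input component in turn:
  • 8: tracked with zero error.
  • 3t^2: e_ss = 6/K_a with K_a=19.8 → 10/33.
Total e_ss = 10/33.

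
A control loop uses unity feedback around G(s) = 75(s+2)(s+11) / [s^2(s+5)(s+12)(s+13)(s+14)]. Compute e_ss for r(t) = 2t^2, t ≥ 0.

1456/55

G(s) has two factors of s in the denominator, so the system is type 2.
K_a = lim_{s→0} s^2·G(s) = 75·2·11 / (5·12·13·14) = 55/364.
r(t) = 2t^2 gives R(s) = 4/s^3.
e_ss = 4/K_a = 4/(55/364) = 1456/55.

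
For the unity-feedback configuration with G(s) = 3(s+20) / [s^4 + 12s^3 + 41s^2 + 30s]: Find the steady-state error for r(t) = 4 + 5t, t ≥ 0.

Lowest-order denominator term is 30s, so the open loop has 1 pole at the origin → type 1 system. By superposition:
  • 4: tracked with zero error.
  • 5t: e_ss = 5/K_v with K_v=2 → 2.5.
Total e_ss = 2.5.

2.5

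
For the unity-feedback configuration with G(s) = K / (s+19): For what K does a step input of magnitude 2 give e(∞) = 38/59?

The open loop has no poles at the origin → type 0 system.
K_p = lim_{s→0} G(s) = K / (19) = (1/19)·K.
e_ss = 2/(1 + K_p) = 38/59 ⇒ 1 + (1/19)·K = 59/19 ⇒ K = 40.

40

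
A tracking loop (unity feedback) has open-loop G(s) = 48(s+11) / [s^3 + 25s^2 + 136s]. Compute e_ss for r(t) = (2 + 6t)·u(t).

The denominator has no term below 136s — 1 pole at s=0, type 1. Taking each input component in turn:
  • 2: tracked with zero error.
  • 6t: e_ss = 6/K_v with K_v=66/17 → 17/11.
Total e_ss = 17/11.

17/11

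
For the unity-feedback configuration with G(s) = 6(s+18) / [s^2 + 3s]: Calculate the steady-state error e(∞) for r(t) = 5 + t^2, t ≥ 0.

infinity

Lowest-order denominator term is 3s, so the open loop has 1 pole at the origin → type 1 system. Taking each input component in turn:
  • 5: tracked with zero error.
  • t^2: a type-1 system cannot track it, e_ss → ∞.
The unbounded component dominates.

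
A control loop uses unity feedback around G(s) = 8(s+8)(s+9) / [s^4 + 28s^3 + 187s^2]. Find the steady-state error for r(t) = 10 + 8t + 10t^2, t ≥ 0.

935/144

Factoring s^2 from the denominator leaves a polynomial with constant term 187, so the system is type 2. By superposition:
  • 10: tracked with zero error.
  • 8t: tracked with zero error.
  • 10t^2: e_ss = 20/K_a with K_a=576/187 → 935/144.
Total e_ss = 935/144.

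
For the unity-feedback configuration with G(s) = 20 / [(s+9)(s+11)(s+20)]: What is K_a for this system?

0

No free integrators in G(s): this is a type 0 system.
K_a = lim_{s→0} s^2·G(s) = 0 (the extra factor of s kills the finite limit).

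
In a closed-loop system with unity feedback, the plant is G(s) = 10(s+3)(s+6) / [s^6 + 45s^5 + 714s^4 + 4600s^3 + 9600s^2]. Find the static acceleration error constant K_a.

3/160

The denominator has no term below 9600s^2 — 2 poles at s=0, type 2.
K_a = lim_{s→0} s^2·G(s) = 10·3·6 / 9600 = 3/160.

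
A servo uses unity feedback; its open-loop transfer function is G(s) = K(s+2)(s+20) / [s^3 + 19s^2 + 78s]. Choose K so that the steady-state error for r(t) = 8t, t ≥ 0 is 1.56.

10

Factoring s from the denominator leaves a polynomial with constant term 78, so the system is type 1.
K_v = lim_{s→0} s·G(s) = K·2·20 / 78 = (20/39)·K.
e_ss = 8/K_v = 1.56 ⇒ K_v = 200/39 ⇒ K = (200/39)/(20/39) = 10.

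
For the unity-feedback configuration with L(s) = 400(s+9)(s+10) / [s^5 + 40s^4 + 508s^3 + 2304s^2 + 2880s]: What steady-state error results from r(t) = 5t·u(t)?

0.4

Factoring s from the denominator leaves a polynomial with constant term 2880, so the system is type 1.
K_v = lim_{s→0} s·L(s) = 400·9·10 / 2880 = 12.5.
e_ss = 5/K_v = 5/12.5 = 0.4.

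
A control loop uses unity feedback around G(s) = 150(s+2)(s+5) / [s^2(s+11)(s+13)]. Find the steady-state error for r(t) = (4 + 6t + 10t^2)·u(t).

143/75

System type = 2 (two poles at s=0). Taking each input component in turn:
  • 4: tracked with zero error.
  • 6t: tracked with zero error.
  • 10t^2: e_ss = 20/K_a with K_a=1500/143 → 143/75.
Total e_ss = 143/75.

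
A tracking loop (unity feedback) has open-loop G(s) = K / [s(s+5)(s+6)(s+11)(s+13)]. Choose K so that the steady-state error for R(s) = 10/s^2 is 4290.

10

The open loop has one pole at the origin → type 1 system.
K_v = lim_{s→0} s·G(s) = K / (5·6·11·13) = (1/4290)·K.
e_ss = 10/K_v = 4290 ⇒ K_v = 1/429 ⇒ K = (1/429)/(1/4290) = 10.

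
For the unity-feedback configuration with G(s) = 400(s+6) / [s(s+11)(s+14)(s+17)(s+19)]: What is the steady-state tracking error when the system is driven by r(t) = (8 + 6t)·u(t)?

G(s) has one factor of s in the denominator, so the system is type 1. Taking each input component in turn:
  • 8: tracked with zero error.
  • 6t: e_ss = 6/K_v with K_v=1200/24871 → 124.355.
Total e_ss = 124.355.

124.355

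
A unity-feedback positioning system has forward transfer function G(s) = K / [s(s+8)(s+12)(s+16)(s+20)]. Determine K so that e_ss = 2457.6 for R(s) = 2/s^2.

25

System type = 1 (one pole at s=0).
K_v = lim_{s→0} s·G(s) = K / (8·12·16·20) = (1/30720)·K.
e_ss = 2/K_v = 2457.6 ⇒ K_v = 5/6144 ⇒ K = (5/6144)/(1/30720) = 25.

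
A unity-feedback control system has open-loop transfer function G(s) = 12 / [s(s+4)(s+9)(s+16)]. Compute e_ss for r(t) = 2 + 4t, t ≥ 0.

The open loop has one pole at the origin → type 1 system. By superposition:
  • 2: tracked with zero error.
  • 4t: e_ss = 4/K_v with K_v=1/48 → 192.
Total e_ss = 192.

192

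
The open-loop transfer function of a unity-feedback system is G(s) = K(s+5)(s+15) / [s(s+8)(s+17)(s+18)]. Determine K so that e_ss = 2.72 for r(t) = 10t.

One free integrator in G(s): this is a type 1 system.
K_v = lim_{s→0} s·G(s) = K·5·15 / (8·17·18) = (25/816)·K.
e_ss = 10/K_v = 2.72 ⇒ K_v = 125/34 ⇒ K = (125/34)/(25/816) = 120.

120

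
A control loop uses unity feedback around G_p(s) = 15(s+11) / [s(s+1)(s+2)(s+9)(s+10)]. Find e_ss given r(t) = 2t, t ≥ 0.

G_p(s) has one factor of s in the denominator, so the system is type 1.
K_v = lim_{s→0} s·G_p(s) = 15·11 / (1·2·9·10) = 11/12.
e_ss = 2/K_v = 2/(11/12) = 24/11.

24/11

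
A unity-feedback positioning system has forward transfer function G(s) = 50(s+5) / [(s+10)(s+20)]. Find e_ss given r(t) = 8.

G(s) has no factors of s in the denominator, so the system is type 0.
K_p = lim_{s→0} G(s) = 50·5 / (10·20) = 1.25.
e_ss = 8/(1 + K_p) = 8/2.25 = 32/9.

32/9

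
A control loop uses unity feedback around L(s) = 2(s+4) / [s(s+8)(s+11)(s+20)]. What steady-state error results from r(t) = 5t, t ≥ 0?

1100

One free integrator in L(s): this is a type 1 system.
K_v = lim_{s→0} s·L(s) = 2·4 / (8·11·20) = 1/220.
e_ss = 5/K_v = 5/(1/220) = 1100.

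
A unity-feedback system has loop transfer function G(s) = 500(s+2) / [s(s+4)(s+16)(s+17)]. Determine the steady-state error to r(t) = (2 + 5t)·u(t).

5.44

The open loop has one pole at the origin → type 1 system. By superposition:
  • 2: tracked with zero error.
  • 5t: e_ss = 5/K_v with K_v=125/136 → 5.44.
Total e_ss = 5.44.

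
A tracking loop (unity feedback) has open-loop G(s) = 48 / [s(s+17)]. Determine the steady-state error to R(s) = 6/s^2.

2.125

System type = 1 (one pole at s=0).
K_v = lim_{s→0} s·G(s) = 48 / (17) = 48/17.
e_ss = 6/K_v = 6/(48/17) = 2.125.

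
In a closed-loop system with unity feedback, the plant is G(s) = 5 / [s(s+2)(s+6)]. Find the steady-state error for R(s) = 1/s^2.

2.4

System type = 1 (one pole at s=0).
K_v = lim_{s→0} s·G(s) = 5 / (2·6) = 5/12.
e_ss = 1/K_v = 1/(5/12) = 2.4.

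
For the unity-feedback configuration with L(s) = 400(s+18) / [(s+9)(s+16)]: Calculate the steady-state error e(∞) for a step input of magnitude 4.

4/51

No free integrators in L(s): this is a type 0 system.
K_p = lim_{s→0} L(s) = 400·18 / (9·16) = 50.
e_ss = 4/(1 + K_p) = 4/51.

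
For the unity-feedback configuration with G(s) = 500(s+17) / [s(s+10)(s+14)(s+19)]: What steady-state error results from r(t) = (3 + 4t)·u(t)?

System type = 1 (one pole at s=0). Treating each term separately:
  • 3: tracked with zero error.
  • 4t: e_ss = 4/K_v with K_v=425/133 → 532/425.
Total e_ss = 532/425.

532/425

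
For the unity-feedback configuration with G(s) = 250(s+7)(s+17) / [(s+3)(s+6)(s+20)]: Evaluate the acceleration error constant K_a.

0

No free integrators in G(s): this is a type 0 system.
K_a = lim_{s→0} s^2·G(s) = 0 (the extra factor of s kills the finite limit).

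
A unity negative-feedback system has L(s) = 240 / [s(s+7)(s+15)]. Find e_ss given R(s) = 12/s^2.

5.25

One free integrator in L(s): this is a type 1 system.
K_v = lim_{s→0} s·L(s) = 240 / (7·15) = 16/7.
e_ss = 12/K_v = 12/(16/7) = 5.25.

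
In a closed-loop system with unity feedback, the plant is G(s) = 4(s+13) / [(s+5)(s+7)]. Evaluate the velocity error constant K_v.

G(s) has no factors of s in the denominator, so the system is type 0.
K_v = lim_{s→0} s·G(s) = 0 (the extra factor of s kills the finite limit).

0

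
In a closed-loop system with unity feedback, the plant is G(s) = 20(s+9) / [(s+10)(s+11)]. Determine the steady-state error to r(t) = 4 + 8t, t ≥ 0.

infinity

No free integrators in G(s): this is a type 0 system. By superposition:
  • 4: e_ss = 4/(1+K_p) with K_p=18/11 → 44/29.
  • 8t: a type-0 system cannot track it, e_ss → ∞.
The unbounded component dominates.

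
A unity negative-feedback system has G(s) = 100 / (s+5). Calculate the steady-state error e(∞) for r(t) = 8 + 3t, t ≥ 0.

G(s) has no factors of s in the denominator, so the system is type 0. Taking each input component in turn:
  • 8: e_ss = 8/(1+K_p) with K_p=20 → 8/21.
  • 3t: a type-0 system cannot track it, e_ss → ∞.
The unbounded component dominates.

infinity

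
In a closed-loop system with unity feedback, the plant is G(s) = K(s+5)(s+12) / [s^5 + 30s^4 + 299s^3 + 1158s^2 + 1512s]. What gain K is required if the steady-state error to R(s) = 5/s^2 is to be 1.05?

120

Lowest-order denominator term is 1512s, so the open loop has 1 pole at the origin → type 1 system.
K_v = lim_{s→0} s·G(s) = K·5·12 / 1512 = (5/126)·K.
e_ss = 5/K_v = 1.05 ⇒ K_v = 100/21 ⇒ K = (100/21)/(5/126) = 120.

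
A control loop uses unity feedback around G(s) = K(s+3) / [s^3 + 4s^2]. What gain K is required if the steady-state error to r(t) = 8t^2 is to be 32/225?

Factoring s^2 from the denominator leaves a polynomial with constant term 4, so the system is type 2.
K_a = lim_{s→0} s^2·G(s) = K·3 / 4 = 0.75·K.
e_ss = 16/K_a = 32/225 ⇒ K_a = 112.5 ⇒ K = 112.5/0.75 = 150.

150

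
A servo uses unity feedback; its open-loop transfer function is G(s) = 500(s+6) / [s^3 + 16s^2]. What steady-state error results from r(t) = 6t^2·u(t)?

Lowest-order denominator term is 16s^2, so the open loop has 2 poles at the origin → type 2 system.
K_a = lim_{s→0} s^2·G(s) = 500·6 / 16 = 187.5.
r(t) = 6t^2 gives R(s) = 12/s^3.
e_ss = 12/K_a = 12/187.5 = 0.064.

0.064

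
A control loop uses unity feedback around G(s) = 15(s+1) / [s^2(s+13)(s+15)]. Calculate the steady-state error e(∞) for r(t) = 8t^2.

208

System type = 2 (two poles at s=0).
K_a = lim_{s→0} s^2·G(s) = 15·1 / (13·15) = 1/13.
r(t) = 8t^2 gives R(s) = 16/s^3.
e_ss = 16/K_a = 16/(1/13) = 208.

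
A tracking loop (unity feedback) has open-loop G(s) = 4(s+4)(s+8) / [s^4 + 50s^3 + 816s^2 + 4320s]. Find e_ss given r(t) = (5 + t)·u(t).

33.75

The denominator has no term below 4320s — 1 pole at s=0, type 1. Treating each term separately:
  • 5: tracked with zero error.
  • t: e_ss = 1/K_v with K_v=4/135 → 33.75.
Total e_ss = 33.75.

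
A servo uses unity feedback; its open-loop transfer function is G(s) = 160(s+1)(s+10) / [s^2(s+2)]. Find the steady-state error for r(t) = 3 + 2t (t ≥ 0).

System type = 2 (two poles at s=0). Taking each input component in turn:
  • 3: tracked with zero error.
  • 2t: tracked with zero error.
Total e_ss = 0.

0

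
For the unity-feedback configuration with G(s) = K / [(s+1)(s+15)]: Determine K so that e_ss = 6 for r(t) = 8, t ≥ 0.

System type = 0 (no poles at s=0).
K_p = lim_{s→0} G(s) = K / (1·15) = (1/15)·K.
e_ss = 8/(1 + K_p) = 6 ⇒ 1 + (1/15)·K = 4/3 ⇒ K = 5.

5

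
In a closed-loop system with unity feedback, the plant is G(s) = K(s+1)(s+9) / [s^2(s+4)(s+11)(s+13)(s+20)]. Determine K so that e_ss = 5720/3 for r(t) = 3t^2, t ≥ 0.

System type = 2 (two poles at s=0).
K_a = lim_{s→0} s^2·G(s) = K·1·9 / (4·11·13·20) = (9/11440)·K.
e_ss = 6/K_a = 5720/3 ⇒ K_a = 9/2860 ⇒ K = (9/2860)/(9/11440) = 4.

4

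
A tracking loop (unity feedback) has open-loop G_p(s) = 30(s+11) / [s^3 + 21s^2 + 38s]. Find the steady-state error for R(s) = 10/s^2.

Lowest-order denominator term is 38s, so the open loop has 1 pole at the origin → type 1 system.
K_v = lim_{s→0} s·G_p(s) = 30·11 / 38 = 165/19.
e_ss = 10/K_v = 10/(165/19) = 38/33.

38/33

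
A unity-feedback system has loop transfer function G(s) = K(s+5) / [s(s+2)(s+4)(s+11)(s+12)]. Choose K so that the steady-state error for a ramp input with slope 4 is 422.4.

System type = 1 (one pole at s=0).
K_v = lim_{s→0} s·G(s) = K·5 / (2·4·11·12) = (5/1056)·K.
e_ss = 4/K_v = 422.4 ⇒ K_v = 5/528 ⇒ K = (5/528)/(5/1056) = 2.

2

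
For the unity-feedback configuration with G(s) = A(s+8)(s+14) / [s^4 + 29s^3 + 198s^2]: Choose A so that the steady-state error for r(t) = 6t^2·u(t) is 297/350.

The denominator has no term below 198s^2 — 2 poles at s=0, type 2.
K_a = lim_{s→0} s^2·G(s) = A·8·14 / 198 = (56/99)·A.
e_ss = 12/K_a = 297/350 ⇒ K_a = 1400/99 ⇒ A = (1400/99)/(56/99) = 25.

25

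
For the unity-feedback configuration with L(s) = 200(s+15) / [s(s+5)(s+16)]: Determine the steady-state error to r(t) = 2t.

4/75

System type = 1 (one pole at s=0).
K_v = lim_{s→0} s·L(s) = 200·15 / (5·16) = 37.5.
e_ss = 2/K_v = 2/37.5 = 4/75.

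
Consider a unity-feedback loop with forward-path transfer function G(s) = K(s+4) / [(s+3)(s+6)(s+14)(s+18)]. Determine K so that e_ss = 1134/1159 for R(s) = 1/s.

25

No free integrators in G(s): this is a type 0 system.
K_p = lim_{s→0} G(s) = K·4 / (3·6·14·18) = (1/1134)·K.
e_ss = 1/(1 + K_p) = 1134/1159 ⇒ 1 + (1/1134)·K = 1159/1134 ⇒ K = 25.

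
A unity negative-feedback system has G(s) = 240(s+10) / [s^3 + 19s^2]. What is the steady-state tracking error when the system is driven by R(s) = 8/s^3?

Lowest-order denominator term is 19s^2, so the open loop has 2 poles at the origin → type 2 system.
K_a = lim_{s→0} s^2·G(s) = 240·10 / 19 = 2400/19.
r(t) = 4t^2 gives R(s) = 8/s^3.
e_ss = 8/K_a = 8/(2400/19) = 19/300.

19/300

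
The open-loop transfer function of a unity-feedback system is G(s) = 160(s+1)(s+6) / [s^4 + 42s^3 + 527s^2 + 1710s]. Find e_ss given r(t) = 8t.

14.25

The denominator has no term below 1710s — 1 pole at s=0, type 1.
K_v = lim_{s→0} s·G(s) = 160·1·6 / 1710 = 32/57.
e_ss = 8/K_v = 8/(32/57) = 14.25.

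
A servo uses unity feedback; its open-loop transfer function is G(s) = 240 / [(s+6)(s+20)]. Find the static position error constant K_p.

2

System type = 0 (no poles at s=0).
K_p = lim_{s→0} G(s) = 240 / (6·20) = 2.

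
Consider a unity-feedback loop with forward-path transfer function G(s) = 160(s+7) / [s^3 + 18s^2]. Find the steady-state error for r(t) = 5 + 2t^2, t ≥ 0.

The denominator has no term below 18s^2 — 2 poles at s=0, type 2. Treating each term separately:
  • 5: tracked with zero error.
  • 2t^2: e_ss = 4/K_a with K_a=560/9 → 9/140.
Total e_ss = 9/140.

9/140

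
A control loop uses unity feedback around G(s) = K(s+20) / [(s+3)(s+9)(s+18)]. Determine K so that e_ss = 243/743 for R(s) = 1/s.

The open loop has no poles at the origin → type 0 system.
K_p = lim_{s→0} G(s) = K·20 / (3·9·18) = (10/243)·K.
e_ss = 1/(1 + K_p) = 243/743 ⇒ 1 + (10/243)·K = 743/243 ⇒ K = 50.

50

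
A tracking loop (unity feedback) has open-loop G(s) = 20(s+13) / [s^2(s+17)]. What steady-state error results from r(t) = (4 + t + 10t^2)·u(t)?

G(s) has two factors of s in the denominator, so the system is type 2. By superposition:
  • 4: tracked with zero error.
  • t: tracked with zero error.
  • 10t^2: e_ss = 20/K_a with K_a=260/17 → 17/13.
Total e_ss = 17/13.

17/13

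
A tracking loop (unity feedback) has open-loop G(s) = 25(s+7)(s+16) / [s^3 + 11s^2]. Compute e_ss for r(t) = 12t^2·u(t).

33/350

Lowest-order denominator term is 11s^2, so the open loop has 2 poles at the origin → type 2 system.
K_a = lim_{s→0} s^2·G(s) = 25·7·16 / 11 = 2800/11.
r(t) = 12t^2 gives R(s) = 24/s^3.
e_ss = 24/K_a = 24/(2800/11) = 33/350.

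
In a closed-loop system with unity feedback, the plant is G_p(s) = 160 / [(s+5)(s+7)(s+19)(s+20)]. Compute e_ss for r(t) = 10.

G_p(s) has no factors of s in the denominator, so the system is type 0.
K_p = lim_{s→0} G_p(s) = 160 / (5·7·19·20) = 8/665.
e_ss = 10/(1 + K_p) = 10/(673/665) = 6650/673.

6650/673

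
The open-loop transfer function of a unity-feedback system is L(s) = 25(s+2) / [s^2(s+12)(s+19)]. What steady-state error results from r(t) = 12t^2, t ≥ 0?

Two free integrators in L(s): this is a type 2 system.
K_a = lim_{s→0} s^2·L(s) = 25·2 / (12·19) = 25/114.
r(t) = 12t^2 gives R(s) = 24/s^3.
e_ss = 24/K_a = 24/(25/114) = 109.44.

109.44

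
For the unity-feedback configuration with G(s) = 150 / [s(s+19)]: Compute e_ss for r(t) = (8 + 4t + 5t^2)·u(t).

The open loop has one pole at the origin → type 1 system. Taking each input component in turn:
  • 8: tracked with zero error.
  • 4t: e_ss = 4/K_v with K_v=150/19 → 38/75.
  • 5t^2: a type-1 system cannot track it, e_ss → ∞.
The unbounded component dominates.

infinity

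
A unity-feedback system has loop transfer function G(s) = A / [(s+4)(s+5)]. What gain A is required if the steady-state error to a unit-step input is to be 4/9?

25

G(s) has no factors of s in the denominator, so the system is type 0.
K_p = lim_{s→0} G(s) = A / (4·5) = 0.05·A.
e_ss = 1/(1 + K_p) = 4/9 ⇒ 1 + 0.05·A = 2.25 ⇒ A = 25.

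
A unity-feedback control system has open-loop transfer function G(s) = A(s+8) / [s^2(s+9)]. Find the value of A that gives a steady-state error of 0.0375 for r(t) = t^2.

60

G(s) has two factors of s in the denominator, so the system is type 2.
K_a = lim_{s→0} s^2·G(s) = A·8 / (9) = (8/9)·A.
e_ss = 2/K_a = 0.0375 ⇒ K_a = 160/3 ⇒ A = (160/3)/(8/9) = 60.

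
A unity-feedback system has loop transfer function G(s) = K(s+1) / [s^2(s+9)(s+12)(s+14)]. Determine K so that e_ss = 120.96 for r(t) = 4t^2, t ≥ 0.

Two free integrators in G(s): this is a type 2 system.
K_a = lim_{s→0} s^2·G(s) = K·1 / (9·12·14) = (1/1512)·K.
e_ss = 8/K_a = 120.96 ⇒ K_a = 25/378 ⇒ K = (25/378)/(1/1512) = 100.

100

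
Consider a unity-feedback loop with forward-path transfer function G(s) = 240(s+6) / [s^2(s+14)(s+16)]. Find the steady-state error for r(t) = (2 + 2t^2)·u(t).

The open loop has two poles at the origin → type 2 system. Treating each term separately:
  • 2: tracked with zero error.
  • 2t^2: e_ss = 4/K_a with K_a=45/7 → 28/45.
Total e_ss = 28/45.

28/45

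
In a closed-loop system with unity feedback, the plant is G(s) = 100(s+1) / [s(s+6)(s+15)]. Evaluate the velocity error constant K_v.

10/9

System type = 1 (one pole at s=0).
K_v = lim_{s→0} s·G(s) = 100·1 / (6·15) = 10/9.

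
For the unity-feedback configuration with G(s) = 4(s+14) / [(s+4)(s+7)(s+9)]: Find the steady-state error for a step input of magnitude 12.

108/11

System type = 0 (no poles at s=0).
K_p = lim_{s→0} G(s) = 4·14 / (4·7·9) = 2/9.
e_ss = 12/(1 + K_p) = 12/(11/9) = 108/11.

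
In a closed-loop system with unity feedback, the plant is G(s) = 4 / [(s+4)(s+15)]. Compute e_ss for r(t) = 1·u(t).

The open loop has no poles at the origin → type 0 system.
K_p = lim_{s→0} G(s) = 4 / (4·15) = 1/15.
e_ss = 1/(1 + K_p) = 1/(16/15) = 0.9375.

0.9375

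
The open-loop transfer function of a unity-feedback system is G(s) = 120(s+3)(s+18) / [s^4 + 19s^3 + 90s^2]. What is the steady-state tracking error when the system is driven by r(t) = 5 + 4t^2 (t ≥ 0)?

1/9

Factoring s^2 from the denominator leaves a polynomial with constant term 90, so the system is type 2. By superposition:
  • 5: tracked with zero error.
  • 4t^2: e_ss = 8/K_a with K_a=72 → 1/9.
Total e_ss = 1/9.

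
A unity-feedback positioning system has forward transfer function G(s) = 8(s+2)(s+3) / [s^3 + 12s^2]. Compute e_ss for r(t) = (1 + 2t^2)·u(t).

1

The denominator has no term below 12s^2 — 2 poles at s=0, type 2. Taking each input component in turn:
  • 1: tracked with zero error.
  • 2t^2: e_ss = 4/K_a with K_a=4 → 1.
Total e_ss = 1.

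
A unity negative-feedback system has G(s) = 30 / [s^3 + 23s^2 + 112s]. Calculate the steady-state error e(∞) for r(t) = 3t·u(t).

The denominator has no term below 112s — 1 pole at s=0, type 1.
K_v = lim_{s→0} s·G(s) = 30 / 112 = 15/56.
e_ss = 3/K_v = 3/(15/56) = 11.2.

11.2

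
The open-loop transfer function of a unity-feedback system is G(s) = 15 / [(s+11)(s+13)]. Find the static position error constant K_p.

G(s) has no factors of s in the denominator, so the system is type 0.
K_p = lim_{s→0} G(s) = 15 / (11·13) = 15/143.

15/143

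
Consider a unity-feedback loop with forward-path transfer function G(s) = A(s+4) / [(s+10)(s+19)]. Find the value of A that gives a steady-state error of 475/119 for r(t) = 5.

12

The open loop has no poles at the origin → type 0 system.
K_p = lim_{s→0} G(s) = A·4 / (10·19) = (2/95)·A.
e_ss = 5/(1 + K_p) = 475/119 ⇒ 1 + (2/95)·A = 119/95 ⇒ A = 12.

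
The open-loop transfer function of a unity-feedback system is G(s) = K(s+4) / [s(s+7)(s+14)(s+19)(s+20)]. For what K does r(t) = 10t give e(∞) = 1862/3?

150

System type = 1 (one pole at s=0).
K_v = lim_{s→0} s·G(s) = K·4 / (7·14·19·20) = (1/9310)·K.
e_ss = 10/K_v = 1862/3 ⇒ K_v = 15/931 ⇒ K = (15/931)/(1/9310) = 150.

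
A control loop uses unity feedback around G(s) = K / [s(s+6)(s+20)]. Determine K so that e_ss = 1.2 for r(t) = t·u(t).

The open loop has one pole at the origin → type 1 system.
K_v = lim_{s→0} s·G(s) = K / (6·20) = (1/120)·K.
e_ss = 1/K_v = 1.2 ⇒ K_v = 5/6 ⇒ K = (5/6)/(1/120) = 100.

100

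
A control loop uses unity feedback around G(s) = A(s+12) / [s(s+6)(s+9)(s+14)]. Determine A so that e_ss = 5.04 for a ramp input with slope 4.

50

System type = 1 (one pole at s=0).
K_v = lim_{s→0} s·G(s) = A·12 / (6·9·14) = (1/63)·A.
e_ss = 4/K_v = 5.04 ⇒ K_v = 50/63 ⇒ A = (50/63)/(1/63) = 50.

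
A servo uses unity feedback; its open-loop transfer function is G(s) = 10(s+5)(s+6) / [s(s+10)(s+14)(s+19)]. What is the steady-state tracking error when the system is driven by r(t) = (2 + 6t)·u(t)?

G(s) has one factor of s in the denominator, so the system is type 1. Treating each term separately:
  • 2: tracked with zero error.
  • 6t: e_ss = 6/K_v with K_v=15/133 → 53.2.
Total e_ss = 53.2.

53.2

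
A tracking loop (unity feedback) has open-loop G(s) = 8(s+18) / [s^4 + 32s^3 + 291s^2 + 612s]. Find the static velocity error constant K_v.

4/17

Factoring s from the denominator leaves a polynomial with constant term 612, so the system is type 1.
K_v = lim_{s→0} s·G(s) = 8·18 / 612 = 4/17.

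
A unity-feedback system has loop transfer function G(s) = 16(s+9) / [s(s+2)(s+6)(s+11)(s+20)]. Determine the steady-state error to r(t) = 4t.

System type = 1 (one pole at s=0).
K_v = lim_{s→0} s·G(s) = 16·9 / (2·6·11·20) = 3/55.
e_ss = 4/K_v = 4/(3/55) = 220/3.

220/3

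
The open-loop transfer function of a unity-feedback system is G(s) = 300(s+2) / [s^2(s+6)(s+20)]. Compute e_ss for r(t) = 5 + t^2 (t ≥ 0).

0.4

G(s) has two factors of s in the denominator, so the system is type 2. Taking each input component in turn:
  • 5: tracked with zero error.
  • t^2: e_ss = 2/K_a with K_a=5 → 0.4.
Total e_ss = 0.4.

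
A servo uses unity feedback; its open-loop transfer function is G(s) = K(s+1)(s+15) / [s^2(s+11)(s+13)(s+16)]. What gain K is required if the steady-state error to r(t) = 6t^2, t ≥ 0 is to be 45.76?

40

System type = 2 (two poles at s=0).
K_a = lim_{s→0} s^2·G(s) = K·1·15 / (11·13·16) = (15/2288)·K.
e_ss = 12/K_a = 45.76 ⇒ K_a = 75/286 ⇒ K = (75/286)/(15/2288) = 40.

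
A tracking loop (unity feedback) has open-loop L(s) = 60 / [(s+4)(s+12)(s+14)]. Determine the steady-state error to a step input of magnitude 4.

System type = 0 (no poles at s=0).
K_p = lim_{s→0} L(s) = 60 / (4·12·14) = 5/56.
e_ss = 4/(1 + K_p) = 4/(61/56) = 224/61.

224/61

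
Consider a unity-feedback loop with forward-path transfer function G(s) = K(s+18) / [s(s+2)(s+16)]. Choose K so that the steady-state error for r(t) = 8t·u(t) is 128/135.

The open loop has one pole at the origin → type 1 system.
K_v = lim_{s→0} s·G(s) = K·18 / (2·16) = 0.5625·K.
e_ss = 8/K_v = 128/135 ⇒ K_v = 8.4375 ⇒ K = 8.4375/0.5625 = 15.

15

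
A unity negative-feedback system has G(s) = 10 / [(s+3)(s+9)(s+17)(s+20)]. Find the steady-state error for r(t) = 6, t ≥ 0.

5508/919

The open loop has no poles at the origin → type 0 system.
K_p = lim_{s→0} G(s) = 10 / (3·9·17·20) = 1/918.
e_ss = 6/(1 + K_p) = 6/(919/918) = 5508/919.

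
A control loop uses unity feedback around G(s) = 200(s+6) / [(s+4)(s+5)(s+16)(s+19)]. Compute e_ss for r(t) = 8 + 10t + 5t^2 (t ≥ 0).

infinity

System type = 0 (no poles at s=0). Treating each term separately:
  • 8: e_ss = 8/(1+K_p) with K_p=15/76 → 608/91.
  • 10t: a type-0 system cannot track it, e_ss → ∞.
  • 5t^2: a type-0 system cannot track it, e_ss → ∞.
The unbounded component dominates.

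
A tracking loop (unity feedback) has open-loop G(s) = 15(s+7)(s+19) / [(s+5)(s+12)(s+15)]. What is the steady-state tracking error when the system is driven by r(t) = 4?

240/193

System type = 0 (no poles at s=0).
K_p = lim_{s→0} G(s) = 15·7·19 / (5·12·15) = 133/60.
e_ss = 4/(1 + K_p) = 4/(193/60) = 240/193.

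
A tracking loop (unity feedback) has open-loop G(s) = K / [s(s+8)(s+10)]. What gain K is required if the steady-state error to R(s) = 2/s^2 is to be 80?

System type = 1 (one pole at s=0).
K_v = lim_{s→0} s·G(s) = K / (8·10) = 0.0125·K.
e_ss = 2/K_v = 80 ⇒ K_v = 0.025 ⇒ K = 0.025/0.0125 = 2.

2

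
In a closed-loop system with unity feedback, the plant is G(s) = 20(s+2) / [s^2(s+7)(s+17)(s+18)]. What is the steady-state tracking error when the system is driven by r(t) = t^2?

The open loop has two poles at the origin → type 2 system.
K_a = lim_{s→0} s^2·G(s) = 20·2 / (7·17·18) = 20/1071.
r(t) = t^2 gives R(s) = 2/s^3.
e_ss = 2/K_a = 2/(20/1071) = 107.1.

107.1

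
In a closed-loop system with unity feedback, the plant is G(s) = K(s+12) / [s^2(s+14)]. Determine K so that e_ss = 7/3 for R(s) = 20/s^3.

10

System type = 2 (two poles at s=0).
K_a = lim_{s→0} s^2·G(s) = K·12 / (14) = (6/7)·K.
e_ss = 20/K_a = 7/3 ⇒ K_a = 60/7 ⇒ K = (60/7)/(6/7) = 10.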